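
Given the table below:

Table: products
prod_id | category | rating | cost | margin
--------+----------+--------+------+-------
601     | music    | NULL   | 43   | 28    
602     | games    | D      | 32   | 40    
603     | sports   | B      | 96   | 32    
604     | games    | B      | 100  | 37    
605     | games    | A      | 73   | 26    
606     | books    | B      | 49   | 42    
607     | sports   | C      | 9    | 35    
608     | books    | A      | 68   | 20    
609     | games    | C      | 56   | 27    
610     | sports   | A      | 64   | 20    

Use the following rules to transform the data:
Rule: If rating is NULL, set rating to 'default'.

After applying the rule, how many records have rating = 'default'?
1

Step 1: Count records where rating IS NULL
Step 2: Found 1 records with NULL rating
Step 3: These records will have rating set to 'default'
Step 4: Records already having rating = 'default': 0
Step 5: Answer: 1 + 0 = 1 records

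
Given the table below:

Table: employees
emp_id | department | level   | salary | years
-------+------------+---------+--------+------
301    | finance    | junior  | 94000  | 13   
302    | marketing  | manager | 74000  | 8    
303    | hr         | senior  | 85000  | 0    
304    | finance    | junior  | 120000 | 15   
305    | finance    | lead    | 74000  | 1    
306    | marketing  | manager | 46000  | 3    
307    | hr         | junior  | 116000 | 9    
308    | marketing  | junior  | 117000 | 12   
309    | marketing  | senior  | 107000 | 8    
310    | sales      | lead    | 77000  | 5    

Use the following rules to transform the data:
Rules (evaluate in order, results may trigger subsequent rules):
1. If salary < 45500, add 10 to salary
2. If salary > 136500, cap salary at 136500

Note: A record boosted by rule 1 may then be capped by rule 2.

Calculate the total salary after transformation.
910000

Step 1: Apply rule 1 to records with salary < 45500
  - 0 records get bonus of 10
  - Of these, 0 records then exceed 136500 and get capped
Step 2: Apply rule 2 to records with salary > 136500
  - 0 records (original) are capped
Step 3: Calculate final sum = 910000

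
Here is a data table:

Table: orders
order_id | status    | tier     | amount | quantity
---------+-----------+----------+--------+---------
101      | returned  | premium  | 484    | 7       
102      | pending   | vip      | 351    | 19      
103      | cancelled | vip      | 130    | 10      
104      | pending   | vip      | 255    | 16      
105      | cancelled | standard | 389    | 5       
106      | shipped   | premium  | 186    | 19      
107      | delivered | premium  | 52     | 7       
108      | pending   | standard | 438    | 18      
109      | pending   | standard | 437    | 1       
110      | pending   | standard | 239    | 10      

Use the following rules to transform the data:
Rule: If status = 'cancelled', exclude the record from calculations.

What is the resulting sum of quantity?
97

Step 1: Identify records where status = 'cancelled'
Step 2: The excluded records sum to 15
Step 3: Original total quantity = 112
Step 4: Remaining total = 112 - 15 = 97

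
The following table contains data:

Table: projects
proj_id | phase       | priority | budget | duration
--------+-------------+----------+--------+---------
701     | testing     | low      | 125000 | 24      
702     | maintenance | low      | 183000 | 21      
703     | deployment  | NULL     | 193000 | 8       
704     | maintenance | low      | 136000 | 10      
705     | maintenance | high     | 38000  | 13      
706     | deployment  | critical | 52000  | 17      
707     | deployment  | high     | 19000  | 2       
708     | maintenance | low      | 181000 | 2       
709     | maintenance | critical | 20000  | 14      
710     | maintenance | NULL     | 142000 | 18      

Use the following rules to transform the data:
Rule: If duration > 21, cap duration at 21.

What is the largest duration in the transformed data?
21

Step 1: Original maximum duration = 24
Step 2: Apply cap at 21
Step 3: 1 records had duration > 21 and were capped
Step 4: Maximum after transformation = 21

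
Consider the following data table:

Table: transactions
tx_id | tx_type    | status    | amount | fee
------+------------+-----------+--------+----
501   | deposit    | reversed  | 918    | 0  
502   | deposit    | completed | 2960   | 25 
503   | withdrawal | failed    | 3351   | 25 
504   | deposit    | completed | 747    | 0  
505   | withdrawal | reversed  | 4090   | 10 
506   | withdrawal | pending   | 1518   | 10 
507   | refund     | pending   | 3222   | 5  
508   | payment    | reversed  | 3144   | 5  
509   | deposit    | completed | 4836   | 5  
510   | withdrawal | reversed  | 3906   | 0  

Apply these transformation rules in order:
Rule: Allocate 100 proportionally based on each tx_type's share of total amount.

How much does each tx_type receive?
deposit: 32.97, payment: 10.96, refund: 11.23, withdrawal: 44.84

Step 1: Calculate total amount = 28692
Step 2: Calculate each tx_type's proportion:
  deposit: 9461/28692 = 32.97% → 32.97
  payment: 3144/28692 = 10.96% → 10.96
  refund: 3222/28692 = 11.23% → 11.23
  withdrawal: 12865/28692 = 44.84% → 44.84
Step 3: Verify: sum of allocations ≈ 100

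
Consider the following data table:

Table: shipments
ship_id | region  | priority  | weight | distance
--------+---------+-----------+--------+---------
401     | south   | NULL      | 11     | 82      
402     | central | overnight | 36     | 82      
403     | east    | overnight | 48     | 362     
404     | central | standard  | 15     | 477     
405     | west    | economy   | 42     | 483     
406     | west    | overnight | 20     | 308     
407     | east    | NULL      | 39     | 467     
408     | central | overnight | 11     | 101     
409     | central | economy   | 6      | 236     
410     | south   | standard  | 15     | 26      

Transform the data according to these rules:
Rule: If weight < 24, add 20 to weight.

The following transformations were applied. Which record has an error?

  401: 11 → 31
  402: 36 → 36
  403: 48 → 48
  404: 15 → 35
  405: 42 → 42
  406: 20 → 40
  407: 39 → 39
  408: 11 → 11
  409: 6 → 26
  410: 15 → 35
Record 408 has an error. The correct transformed value should be 31, not 11.

Step 1: Check each record against the rule
Step 2: Record 408 has weight = 11
Step 3: Since 11 < 24, the bonus should have been applied
Step 4: Correct value = 31, but claimed value = 11
Conclusion: Record 408 has the error.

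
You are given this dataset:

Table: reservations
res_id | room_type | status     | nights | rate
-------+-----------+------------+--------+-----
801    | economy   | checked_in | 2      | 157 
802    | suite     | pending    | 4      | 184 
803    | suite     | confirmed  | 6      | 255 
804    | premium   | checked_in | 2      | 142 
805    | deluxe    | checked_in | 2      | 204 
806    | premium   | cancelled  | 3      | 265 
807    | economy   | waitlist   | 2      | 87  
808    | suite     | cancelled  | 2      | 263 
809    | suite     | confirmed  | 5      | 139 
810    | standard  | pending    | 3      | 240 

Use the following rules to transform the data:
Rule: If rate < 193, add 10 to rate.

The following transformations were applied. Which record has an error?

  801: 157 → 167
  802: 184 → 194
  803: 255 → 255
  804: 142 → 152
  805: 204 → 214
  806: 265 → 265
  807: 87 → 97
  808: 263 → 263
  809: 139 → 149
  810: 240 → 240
Record 805 has an error. The correct transformed value should be 204, not 214.

Step 1: Check each record against the rule
Step 2: Record 805 has rate = 204
Step 3: Since 204 >= 193, the bonus should not have been applied
Step 4: Correct value = 204, but claimed value = 214
Conclusion: Record 805 has the error.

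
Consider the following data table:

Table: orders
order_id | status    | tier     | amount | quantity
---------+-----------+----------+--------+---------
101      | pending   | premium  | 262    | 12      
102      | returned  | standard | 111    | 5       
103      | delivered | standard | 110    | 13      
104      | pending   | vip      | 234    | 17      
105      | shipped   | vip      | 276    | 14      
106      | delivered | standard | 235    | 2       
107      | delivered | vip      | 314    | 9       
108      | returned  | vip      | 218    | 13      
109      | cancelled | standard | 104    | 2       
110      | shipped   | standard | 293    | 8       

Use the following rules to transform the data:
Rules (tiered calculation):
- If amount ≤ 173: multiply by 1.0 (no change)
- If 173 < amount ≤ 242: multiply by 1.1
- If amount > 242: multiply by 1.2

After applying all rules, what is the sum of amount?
2454.7

Step 1: Tier 1 (amount ≤ 173): 3 records, sum = 325 × 1.0 = 325.0
Step 2: Tier 2 (173 < amount ≤ 242): 3 records, sum = 687 × 1.1 = 755.7
Step 3: Tier 3 (amount > 242): 4 records, sum = 1145 × 1.2 = 1374.0
Step 4: Final sum = 325.0 + 755.7 + 1374.0 = 2454.7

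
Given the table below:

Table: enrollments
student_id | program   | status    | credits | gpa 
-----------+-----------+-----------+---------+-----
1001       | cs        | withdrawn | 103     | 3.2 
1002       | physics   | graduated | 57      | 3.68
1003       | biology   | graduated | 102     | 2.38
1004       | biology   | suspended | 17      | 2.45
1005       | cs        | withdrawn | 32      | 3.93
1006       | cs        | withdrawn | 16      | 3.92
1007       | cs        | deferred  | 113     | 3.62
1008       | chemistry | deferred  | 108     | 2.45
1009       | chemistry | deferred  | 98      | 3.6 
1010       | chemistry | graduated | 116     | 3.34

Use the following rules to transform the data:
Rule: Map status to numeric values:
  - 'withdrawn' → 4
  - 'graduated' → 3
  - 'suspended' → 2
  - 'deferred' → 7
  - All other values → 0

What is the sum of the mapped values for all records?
44

Step 1: Apply mapping to each record
Step 2: Count by status:
  'withdrawn': 3 records × 4 = 12
  'graduated': 3 records × 3 = 9
  'suspended': 1 records × 2 = 2
  'deferred': 3 records × 7 = 21
Step 3: Sum all mapped values = 44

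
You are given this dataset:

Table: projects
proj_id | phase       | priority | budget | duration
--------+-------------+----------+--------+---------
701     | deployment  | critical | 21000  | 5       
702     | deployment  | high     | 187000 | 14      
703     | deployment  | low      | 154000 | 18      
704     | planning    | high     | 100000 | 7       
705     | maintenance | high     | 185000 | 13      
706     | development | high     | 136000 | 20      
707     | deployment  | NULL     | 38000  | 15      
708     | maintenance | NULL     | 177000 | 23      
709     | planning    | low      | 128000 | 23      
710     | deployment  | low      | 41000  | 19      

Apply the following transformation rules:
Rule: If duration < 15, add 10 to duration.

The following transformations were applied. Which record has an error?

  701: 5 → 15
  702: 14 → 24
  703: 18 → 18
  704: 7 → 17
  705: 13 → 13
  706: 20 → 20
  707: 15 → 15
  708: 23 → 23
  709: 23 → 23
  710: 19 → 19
Record 705 has an error. The correct transformed value should be 23, not 13.

Step 1: Check each record against the rule
Step 2: Record 705 has duration = 13
Step 3: Since 13 < 15, the bonus should have been applied
Step 4: Correct value = 23, but claimed value = 13
Conclusion: Record 705 has the error.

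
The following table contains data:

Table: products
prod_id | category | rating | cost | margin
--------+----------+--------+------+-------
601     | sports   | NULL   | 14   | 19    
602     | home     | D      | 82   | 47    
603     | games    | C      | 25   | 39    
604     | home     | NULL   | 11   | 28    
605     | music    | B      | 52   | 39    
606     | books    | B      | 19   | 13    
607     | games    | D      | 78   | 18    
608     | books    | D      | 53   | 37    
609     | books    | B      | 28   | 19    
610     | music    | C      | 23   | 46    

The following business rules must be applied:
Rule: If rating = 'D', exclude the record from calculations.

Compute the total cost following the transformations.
172

Step 1: Identify records where rating = 'D'
Step 2: The excluded records sum to 213
Step 3: Original total cost = 385
Step 4: Remaining total = 385 - 213 = 172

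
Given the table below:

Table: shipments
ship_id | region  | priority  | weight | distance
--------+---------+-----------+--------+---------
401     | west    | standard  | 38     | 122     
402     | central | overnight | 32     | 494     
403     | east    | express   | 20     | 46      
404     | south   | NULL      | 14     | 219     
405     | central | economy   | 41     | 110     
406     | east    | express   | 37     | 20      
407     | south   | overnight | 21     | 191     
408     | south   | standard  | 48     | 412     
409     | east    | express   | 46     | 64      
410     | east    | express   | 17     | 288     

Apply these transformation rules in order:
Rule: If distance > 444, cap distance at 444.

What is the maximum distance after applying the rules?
444

Step 1: Original maximum distance = 494
Step 2: Apply cap at 444
Step 3: 1 records had distance > 444 and were capped
Step 4: Maximum after transformation = 444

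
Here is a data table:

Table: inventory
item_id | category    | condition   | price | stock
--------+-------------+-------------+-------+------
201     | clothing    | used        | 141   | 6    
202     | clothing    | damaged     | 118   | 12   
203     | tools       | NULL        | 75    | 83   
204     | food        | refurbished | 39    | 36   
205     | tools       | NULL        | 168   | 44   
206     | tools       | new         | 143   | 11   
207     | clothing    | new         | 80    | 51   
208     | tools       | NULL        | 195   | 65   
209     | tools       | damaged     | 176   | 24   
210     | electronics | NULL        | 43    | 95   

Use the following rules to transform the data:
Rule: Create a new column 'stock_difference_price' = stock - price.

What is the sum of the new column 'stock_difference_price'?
-751

Step 1: For each record, compute stock - price
Example calculations:
  6 - 141 = -135
  12 - 118 = -106
  83 - 75 = 8
  ...
Step 2: Sum all derived values
Step 3: Total = -751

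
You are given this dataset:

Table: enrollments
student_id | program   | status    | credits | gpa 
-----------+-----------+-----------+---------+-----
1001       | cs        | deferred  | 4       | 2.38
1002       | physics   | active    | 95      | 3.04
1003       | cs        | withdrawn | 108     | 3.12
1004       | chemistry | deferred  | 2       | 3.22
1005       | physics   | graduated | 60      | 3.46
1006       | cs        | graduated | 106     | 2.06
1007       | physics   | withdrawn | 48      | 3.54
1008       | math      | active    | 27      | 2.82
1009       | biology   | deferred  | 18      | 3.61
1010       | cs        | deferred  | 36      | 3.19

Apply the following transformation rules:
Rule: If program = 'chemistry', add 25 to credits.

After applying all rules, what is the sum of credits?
529

Step 1: Count records where program = 'chemistry': 1
Step 2: Total bonus added: 1 × 25 = 25
Step 3: Original sum of credits: 504
Step 4: Final sum = 504 + 25 = 529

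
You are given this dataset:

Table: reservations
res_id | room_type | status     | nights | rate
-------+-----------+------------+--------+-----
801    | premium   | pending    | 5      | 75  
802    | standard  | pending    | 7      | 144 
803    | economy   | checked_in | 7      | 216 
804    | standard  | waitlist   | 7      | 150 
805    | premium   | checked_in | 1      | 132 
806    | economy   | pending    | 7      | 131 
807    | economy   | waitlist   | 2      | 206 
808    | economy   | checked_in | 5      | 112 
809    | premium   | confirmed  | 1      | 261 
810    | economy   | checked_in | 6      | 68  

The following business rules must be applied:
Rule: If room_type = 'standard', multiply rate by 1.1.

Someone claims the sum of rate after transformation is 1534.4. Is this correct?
No, the correct result is 1524.4.

Step 1: Calculate the correct sum after transformation
Step 2: Apply multiplier 1.1 to records where room_type = 'standard'
Step 3: Correct result = 1524.4
Step 4: Claimed result = 1534.4
Step 5: 1524.4 ≠ 1534.4
Conclusion: The claimed result is incorrect. The correct answer is 1524.4.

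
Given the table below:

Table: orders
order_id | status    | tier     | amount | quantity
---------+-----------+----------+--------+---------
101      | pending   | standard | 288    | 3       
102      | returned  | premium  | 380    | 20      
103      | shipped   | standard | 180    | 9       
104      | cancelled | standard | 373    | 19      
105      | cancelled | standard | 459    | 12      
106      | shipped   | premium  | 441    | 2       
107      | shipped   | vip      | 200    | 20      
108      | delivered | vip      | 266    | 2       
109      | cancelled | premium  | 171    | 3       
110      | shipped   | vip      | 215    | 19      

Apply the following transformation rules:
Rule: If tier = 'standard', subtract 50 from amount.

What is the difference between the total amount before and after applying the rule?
200

Step 1: Original sum of amount = 2973
Step 2: 4 records have tier = 'standard'
Step 3: Each affected record changes by -50
Step 4: Total change = 4 × -50 = -200
Step 5: New sum = 2973 + -200 = 2773
Step 6: Difference = |2773 - 2973| = 200
        (Sum decreased by 200)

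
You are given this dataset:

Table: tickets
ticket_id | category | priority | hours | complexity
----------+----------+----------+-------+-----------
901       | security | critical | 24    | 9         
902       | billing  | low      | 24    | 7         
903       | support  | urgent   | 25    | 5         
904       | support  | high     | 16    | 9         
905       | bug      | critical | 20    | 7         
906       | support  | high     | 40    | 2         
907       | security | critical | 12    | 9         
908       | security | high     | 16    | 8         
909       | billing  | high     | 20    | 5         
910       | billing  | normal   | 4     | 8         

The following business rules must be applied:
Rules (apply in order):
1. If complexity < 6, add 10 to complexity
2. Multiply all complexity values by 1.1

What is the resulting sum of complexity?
108.9

Step 1: Apply Rule 1 - Add 10 to records with complexity < 6
  - 3 records affected: 12 + (3 × 10) = 42
  - Unaffected records: 57
  - Sum after Rule 1: 99
Step 2: Apply Rule 2 - Multiply all by 1.1
  - 99 × 1.1 = 108.9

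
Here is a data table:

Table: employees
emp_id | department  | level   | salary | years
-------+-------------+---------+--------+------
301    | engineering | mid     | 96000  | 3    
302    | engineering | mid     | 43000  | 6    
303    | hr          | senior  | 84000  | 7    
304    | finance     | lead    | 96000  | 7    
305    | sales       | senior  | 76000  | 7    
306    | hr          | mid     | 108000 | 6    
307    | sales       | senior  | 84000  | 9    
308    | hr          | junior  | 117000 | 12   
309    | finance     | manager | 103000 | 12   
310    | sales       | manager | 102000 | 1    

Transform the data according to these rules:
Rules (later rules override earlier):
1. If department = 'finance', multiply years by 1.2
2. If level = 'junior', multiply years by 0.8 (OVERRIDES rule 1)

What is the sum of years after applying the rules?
71.4

Step 1: Rule 2 takes priority for records with level = 'junior'
  - 1 records: 12 × 0.8 = 9.6
Step 2: Rule 1 applies to remaining records with department = 'finance'
  - 2 records: 19 × 1.2 = 22.8
Step 3: Other records unchanged: 39
Step 4: Final sum = 9.6 + 22.8 + 39 = 71.4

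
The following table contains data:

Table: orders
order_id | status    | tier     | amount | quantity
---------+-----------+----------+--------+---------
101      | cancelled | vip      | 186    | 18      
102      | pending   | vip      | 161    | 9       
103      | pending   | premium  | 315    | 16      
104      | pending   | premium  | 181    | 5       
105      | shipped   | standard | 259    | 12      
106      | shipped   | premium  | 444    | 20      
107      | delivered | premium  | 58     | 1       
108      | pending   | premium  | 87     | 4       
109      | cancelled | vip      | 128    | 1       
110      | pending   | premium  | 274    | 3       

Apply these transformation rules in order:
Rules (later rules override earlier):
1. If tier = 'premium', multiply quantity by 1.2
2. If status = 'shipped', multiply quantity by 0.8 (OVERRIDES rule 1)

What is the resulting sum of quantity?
88.4

Step 1: Rule 2 takes priority for records with status = 'shipped'
  - 2 records: 32 × 0.8 = 25.6
Step 2: Rule 1 applies to remaining records with tier = 'premium'
  - 5 records: 29 × 1.2 = 34.8
Step 3: Other records unchanged: 28
Step 4: Final sum = 25.6 + 34.8 + 28 = 88.4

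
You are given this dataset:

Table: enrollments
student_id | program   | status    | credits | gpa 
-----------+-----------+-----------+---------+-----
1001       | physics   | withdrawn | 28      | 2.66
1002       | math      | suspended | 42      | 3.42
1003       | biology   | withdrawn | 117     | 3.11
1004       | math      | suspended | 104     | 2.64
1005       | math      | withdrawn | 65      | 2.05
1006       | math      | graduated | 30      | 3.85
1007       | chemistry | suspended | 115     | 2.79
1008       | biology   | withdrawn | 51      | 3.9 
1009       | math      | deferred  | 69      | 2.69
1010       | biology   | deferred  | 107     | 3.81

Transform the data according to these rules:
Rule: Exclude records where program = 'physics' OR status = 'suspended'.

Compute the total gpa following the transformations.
19.41

Step 1: Find records where program = 'physics' OR status = 'suspended'
Step 2: 4 records match, summing to 11.51
Step 3: Original sum: 30.92
Step 4: Remaining sum = 30.92 - 11.51 = 19.41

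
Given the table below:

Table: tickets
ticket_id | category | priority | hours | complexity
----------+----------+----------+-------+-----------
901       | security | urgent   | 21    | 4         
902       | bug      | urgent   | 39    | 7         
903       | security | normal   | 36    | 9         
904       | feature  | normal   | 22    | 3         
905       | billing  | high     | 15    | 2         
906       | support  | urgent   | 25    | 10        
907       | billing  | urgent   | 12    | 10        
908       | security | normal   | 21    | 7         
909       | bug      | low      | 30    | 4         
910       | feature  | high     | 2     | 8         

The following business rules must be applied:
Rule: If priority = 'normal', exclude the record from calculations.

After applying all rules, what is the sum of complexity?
45

Step 1: Identify records where priority = 'normal'
Step 2: The excluded records sum to 19
Step 3: Original total complexity = 64
Step 4: Remaining total = 64 - 19 = 45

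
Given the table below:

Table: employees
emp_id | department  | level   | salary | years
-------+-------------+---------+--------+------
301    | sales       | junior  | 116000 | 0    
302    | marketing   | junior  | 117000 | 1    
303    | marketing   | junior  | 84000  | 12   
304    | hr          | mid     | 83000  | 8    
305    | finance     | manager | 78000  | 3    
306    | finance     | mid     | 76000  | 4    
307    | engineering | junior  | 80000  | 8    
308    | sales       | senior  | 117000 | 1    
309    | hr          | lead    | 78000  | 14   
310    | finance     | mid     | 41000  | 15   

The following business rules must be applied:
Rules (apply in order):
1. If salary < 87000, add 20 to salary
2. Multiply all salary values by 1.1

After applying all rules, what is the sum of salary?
957154.0

Step 1: Apply Rule 1 - Add 20 to records with salary < 87000
  - 7 records affected: 520000 + (7 × 20) = 520140
  - Unaffected records: 350000
  - Sum after Rule 1: 870140
Step 2: Apply Rule 2 - Multiply all by 1.1
  - 870140 × 1.1 = 957154.0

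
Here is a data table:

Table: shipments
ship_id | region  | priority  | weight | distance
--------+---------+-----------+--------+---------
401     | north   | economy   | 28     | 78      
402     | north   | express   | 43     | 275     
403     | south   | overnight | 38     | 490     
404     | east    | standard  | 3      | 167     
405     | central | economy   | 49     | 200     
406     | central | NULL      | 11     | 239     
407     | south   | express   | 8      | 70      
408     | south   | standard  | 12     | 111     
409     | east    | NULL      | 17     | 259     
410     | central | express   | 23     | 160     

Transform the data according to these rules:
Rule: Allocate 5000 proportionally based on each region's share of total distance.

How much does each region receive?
central: 1461.69, east: 1039.53, north: 861.4, south: 1637.38

Step 1: Calculate total distance = 2049
Step 2: Calculate each region's proportion:
  central: 599/2049 = 29.23% → 1461.69
  east: 426/2049 = 20.79% → 1039.53
  north: 353/2049 = 17.23% → 861.4
  south: 671/2049 = 32.75% → 1637.38
Step 3: Verify: sum of allocations ≈ 5000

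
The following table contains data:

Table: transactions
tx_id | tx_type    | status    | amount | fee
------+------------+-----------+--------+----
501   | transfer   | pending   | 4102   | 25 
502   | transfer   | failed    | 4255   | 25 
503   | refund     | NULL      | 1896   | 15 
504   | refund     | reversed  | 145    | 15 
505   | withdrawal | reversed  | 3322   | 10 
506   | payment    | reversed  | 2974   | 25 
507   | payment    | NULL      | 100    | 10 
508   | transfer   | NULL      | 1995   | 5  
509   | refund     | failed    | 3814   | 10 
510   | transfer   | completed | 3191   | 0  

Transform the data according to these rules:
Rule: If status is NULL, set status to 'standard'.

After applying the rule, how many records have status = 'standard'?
3

Step 1: Count records where status IS NULL
Step 2: Found 3 records with NULL status
Step 3: These records will have status set to 'standard'
Step 4: Records already having status = 'standard': 0
Step 5: Answer: 3 + 0 = 3 records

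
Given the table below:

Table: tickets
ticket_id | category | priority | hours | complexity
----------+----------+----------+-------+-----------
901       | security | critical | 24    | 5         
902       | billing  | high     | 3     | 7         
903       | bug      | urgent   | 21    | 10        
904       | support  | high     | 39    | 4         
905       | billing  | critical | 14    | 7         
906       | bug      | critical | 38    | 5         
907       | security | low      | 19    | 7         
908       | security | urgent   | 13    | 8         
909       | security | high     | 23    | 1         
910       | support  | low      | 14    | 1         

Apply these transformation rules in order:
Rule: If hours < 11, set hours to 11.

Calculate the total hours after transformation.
216

Step 1: 1 records have hours < 11
Step 2: These records originally summed to 3
Step 3: After setting to minimum: 1 × 11 = 11
Step 4: Unaffected records sum: 205
Step 5: Final sum = 11 + 205 = 216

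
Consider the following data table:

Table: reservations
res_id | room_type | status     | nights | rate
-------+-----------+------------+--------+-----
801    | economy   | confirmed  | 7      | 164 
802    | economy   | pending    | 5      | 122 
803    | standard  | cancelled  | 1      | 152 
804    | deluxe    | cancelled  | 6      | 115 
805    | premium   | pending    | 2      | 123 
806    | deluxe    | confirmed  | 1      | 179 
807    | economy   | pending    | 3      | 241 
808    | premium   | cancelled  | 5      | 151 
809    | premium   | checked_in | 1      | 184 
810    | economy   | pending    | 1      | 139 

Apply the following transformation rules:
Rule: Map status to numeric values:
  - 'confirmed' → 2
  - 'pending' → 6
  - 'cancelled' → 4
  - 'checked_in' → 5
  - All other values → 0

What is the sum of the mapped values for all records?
45

Step 1: Apply mapping to each record
Step 2: Count by status:
  'confirmed': 2 records × 2 = 4
  'pending': 4 records × 6 = 24
  'cancelled': 3 records × 4 = 12
  'checked_in': 1 records × 5 = 5
Step 3: Sum all mapped values = 45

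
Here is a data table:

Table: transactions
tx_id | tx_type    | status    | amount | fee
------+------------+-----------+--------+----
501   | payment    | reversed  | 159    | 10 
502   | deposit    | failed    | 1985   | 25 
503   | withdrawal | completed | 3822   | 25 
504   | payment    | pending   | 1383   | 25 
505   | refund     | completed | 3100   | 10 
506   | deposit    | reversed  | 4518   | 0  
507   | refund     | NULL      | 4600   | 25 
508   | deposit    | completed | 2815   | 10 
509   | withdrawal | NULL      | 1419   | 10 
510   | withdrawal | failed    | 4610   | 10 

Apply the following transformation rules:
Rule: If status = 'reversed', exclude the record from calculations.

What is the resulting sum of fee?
140

Step 1: Identify records where status = 'reversed'
Step 2: The excluded records sum to 10
Step 3: Original total fee = 150
Step 4: Remaining total = 150 - 10 = 140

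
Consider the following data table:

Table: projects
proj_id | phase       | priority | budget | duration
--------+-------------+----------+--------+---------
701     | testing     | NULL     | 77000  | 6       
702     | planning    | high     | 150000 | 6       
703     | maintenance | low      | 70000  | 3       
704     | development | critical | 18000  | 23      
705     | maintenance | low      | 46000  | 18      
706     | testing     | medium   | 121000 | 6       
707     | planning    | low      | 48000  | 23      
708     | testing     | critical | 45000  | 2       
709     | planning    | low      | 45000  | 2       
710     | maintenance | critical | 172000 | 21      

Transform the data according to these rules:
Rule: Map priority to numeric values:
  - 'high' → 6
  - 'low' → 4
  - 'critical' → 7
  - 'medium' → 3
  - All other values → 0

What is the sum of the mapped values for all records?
46

Step 1: Apply mapping to each record
Step 2: Count by status:
  'high': 1 records × 6 = 6
  'low': 4 records × 4 = 16
  'critical': 3 records × 7 = 21
  'medium': 1 records × 3 = 3
Step 3: Sum all mapped values = 46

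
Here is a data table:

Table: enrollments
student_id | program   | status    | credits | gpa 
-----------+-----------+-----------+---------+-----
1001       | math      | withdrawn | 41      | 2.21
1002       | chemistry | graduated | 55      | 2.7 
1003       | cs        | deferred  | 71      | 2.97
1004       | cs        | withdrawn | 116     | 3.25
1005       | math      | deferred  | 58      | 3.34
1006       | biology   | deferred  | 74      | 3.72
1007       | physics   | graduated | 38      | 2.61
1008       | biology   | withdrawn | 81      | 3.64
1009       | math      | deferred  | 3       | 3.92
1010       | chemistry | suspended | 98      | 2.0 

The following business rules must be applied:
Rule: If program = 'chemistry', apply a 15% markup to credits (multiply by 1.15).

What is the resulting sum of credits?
657.95

Step 1: Records with program = 'chemistry' have total credits = 153
Step 2: Apply multiplier: 153 × 1.15 = 175.95
Step 3: Other records total: 482
Step 4: Final sum = 175.95 + 482 = 657.95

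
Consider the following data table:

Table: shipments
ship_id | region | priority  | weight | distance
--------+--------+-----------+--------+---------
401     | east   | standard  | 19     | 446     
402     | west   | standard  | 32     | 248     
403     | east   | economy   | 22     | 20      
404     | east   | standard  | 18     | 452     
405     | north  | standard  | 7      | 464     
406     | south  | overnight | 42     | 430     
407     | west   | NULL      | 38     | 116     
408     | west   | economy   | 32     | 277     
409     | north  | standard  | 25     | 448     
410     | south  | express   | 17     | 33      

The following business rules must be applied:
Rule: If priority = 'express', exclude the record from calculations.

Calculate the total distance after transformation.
2901

Step 1: Identify records where priority = 'express'
Step 2: The excluded records sum to 33
Step 3: Original total distance = 2934
Step 4: Remaining total = 2934 - 33 = 2901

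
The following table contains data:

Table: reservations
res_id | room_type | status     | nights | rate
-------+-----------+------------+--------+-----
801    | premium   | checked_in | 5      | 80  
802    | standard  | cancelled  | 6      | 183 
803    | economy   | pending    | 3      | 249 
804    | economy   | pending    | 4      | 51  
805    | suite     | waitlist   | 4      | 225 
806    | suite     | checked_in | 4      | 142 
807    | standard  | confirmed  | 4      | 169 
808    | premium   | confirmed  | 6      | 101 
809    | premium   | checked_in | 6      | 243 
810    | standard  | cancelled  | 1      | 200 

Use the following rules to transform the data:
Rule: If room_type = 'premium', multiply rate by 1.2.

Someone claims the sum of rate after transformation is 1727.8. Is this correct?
Yes, the result is correct.

Step 1: Calculate the correct sum after transformation
Step 2: Apply multiplier 1.2 to records where room_type = 'premium'
Step 3: Correct result = 1727.8
Step 4: Claimed result = 1727.8
Step 5: 1727.8 = 1727.8 ✓
Conclusion: The claimed result is correct.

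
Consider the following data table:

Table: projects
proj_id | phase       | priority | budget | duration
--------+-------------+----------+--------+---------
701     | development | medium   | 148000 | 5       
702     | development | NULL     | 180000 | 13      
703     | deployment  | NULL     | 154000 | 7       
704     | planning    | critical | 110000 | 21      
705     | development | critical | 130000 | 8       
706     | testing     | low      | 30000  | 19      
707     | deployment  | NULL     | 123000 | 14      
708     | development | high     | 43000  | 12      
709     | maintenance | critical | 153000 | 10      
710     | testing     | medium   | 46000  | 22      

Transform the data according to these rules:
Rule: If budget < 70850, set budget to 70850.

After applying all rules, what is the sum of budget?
1210550

Step 1: 3 records have budget < 70850
Step 2: These records originally summed to 119000
Step 3: After setting to minimum: 3 × 70850 = 212550
Step 4: Unaffected records sum: 998000
Step 5: Final sum = 212550 + 998000 = 1210550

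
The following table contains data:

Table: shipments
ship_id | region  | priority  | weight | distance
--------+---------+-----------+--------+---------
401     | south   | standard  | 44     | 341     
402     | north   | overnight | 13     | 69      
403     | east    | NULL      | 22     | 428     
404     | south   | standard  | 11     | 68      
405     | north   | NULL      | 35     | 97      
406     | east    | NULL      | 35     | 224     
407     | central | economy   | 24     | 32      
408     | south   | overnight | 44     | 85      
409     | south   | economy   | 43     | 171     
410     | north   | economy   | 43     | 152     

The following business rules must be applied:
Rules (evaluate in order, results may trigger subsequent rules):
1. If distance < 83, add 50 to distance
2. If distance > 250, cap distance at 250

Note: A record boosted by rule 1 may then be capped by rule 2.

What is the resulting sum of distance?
1548

Step 1: Apply rule 1 to records with distance < 83
  - 3 records get bonus of 50
  - Of these, 0 records then exceed 250 and get capped
Step 2: Apply rule 2 to records with distance > 250
  - 2 records (original) are capped
Step 3: Calculate final sum = 1548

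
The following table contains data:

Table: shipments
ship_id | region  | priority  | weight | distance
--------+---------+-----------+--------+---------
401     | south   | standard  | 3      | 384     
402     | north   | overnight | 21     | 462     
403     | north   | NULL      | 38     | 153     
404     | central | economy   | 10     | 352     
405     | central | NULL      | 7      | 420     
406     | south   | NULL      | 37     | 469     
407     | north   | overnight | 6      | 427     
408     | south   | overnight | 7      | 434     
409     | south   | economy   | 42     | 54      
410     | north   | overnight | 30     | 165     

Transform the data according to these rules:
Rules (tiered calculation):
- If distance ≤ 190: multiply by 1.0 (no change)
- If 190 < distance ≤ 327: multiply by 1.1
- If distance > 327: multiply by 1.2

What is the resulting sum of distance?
3909.6

Step 1: Tier 1 (distance ≤ 190): 3 records, sum = 372 × 1.0 = 372.0
Step 2: Tier 2 (190 < distance ≤ 327): 0 records, sum = 0 × 1.1 = 0.0
Step 3: Tier 3 (distance > 327): 7 records, sum = 2948 × 1.2 = 3537.6
Step 4: Final sum = 372.0 + 0.0 + 3537.6 = 3909.6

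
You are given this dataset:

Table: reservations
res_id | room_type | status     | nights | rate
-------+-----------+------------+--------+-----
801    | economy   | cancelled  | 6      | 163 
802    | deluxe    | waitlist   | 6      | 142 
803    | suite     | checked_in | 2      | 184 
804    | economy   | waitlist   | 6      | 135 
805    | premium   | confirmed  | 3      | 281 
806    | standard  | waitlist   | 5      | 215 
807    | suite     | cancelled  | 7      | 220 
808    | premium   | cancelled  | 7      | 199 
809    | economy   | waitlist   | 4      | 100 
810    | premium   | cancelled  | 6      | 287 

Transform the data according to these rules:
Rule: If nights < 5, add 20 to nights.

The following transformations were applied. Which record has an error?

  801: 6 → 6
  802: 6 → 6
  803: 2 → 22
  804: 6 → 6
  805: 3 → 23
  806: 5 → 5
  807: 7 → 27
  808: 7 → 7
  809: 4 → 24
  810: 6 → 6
Record 807 has an error. The correct transformed value should be 7, not 27.

Step 1: Check each record against the rule
Step 2: Record 807 has nights = 7
Step 3: Since 7 >= 5, the bonus should not have been applied
Step 4: Correct value = 7, but claimed value = 27
Conclusion: Record 807 has the error.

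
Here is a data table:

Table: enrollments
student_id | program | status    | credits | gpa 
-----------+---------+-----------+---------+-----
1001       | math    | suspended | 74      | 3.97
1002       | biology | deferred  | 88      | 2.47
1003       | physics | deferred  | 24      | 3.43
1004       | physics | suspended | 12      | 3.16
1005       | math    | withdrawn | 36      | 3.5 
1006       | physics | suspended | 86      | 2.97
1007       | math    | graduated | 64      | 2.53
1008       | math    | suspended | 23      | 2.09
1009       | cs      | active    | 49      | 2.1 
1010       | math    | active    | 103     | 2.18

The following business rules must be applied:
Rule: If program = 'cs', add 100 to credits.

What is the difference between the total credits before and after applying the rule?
100

Step 1: Original sum of credits = 559
Step 2: 1 records have program = 'cs'
Step 3: Each affected record changes by 100
Step 4: Total change = 1 × 100 = 100
Step 5: New sum = 559 + 100 = 659
Step 6: Difference = |659 - 559| = 100
        (Sum increased by 100)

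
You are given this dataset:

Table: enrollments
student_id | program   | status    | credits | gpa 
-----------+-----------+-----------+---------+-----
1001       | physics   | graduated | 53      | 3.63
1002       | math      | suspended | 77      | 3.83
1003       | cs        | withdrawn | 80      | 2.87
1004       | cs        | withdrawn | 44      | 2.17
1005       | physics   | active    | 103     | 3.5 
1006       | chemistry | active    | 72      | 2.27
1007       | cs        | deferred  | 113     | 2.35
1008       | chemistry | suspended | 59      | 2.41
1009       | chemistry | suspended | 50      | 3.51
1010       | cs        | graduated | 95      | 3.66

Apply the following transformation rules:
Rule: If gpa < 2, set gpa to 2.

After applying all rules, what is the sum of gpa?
30.2

Step 1: 0 records have gpa < 2
Step 2: These records originally summed to 0
Step 3: After setting to minimum: 0 × 2 = 0
Step 4: Unaffected records sum: 30.2
Step 5: Final sum = 0 + 30.2 = 30.2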